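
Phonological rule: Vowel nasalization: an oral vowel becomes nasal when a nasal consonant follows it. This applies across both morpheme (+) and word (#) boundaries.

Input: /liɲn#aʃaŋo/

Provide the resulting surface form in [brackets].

/i/ before nasal /ɲ/ → [ĩ]
/a/ before nasal /ŋ/ → [ã]

[lĩɲn#aʃãŋo]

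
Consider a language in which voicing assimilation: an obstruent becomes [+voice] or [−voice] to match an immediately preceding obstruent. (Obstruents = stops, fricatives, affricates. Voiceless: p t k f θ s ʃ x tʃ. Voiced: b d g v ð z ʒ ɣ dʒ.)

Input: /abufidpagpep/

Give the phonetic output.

[abufidbagbep]

/p/ after /d/ (voiced) → [b]
/p/ after /g/ (voiced) → [b]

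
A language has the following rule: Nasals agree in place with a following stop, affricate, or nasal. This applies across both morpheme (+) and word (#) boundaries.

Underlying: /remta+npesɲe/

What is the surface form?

[renta+mpesɲe]

/m/ before /t/ (alveolar) → [n]
/n/ before /p/ (labial) → [m]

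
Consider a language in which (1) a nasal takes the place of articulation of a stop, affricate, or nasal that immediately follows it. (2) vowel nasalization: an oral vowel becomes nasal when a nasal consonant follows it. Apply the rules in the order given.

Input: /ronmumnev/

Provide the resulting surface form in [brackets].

Rule 1: /n/ before /m/ (labial) → [m]
Rule 1: /m/ before /n/ (alveolar) → [n]
After rule 1: rommunnev
Rule 2: /o/ before nasal /m/ → [õ]
Rule 2: /u/ before nasal /n/ → [ũ]

[rõmmũnnev]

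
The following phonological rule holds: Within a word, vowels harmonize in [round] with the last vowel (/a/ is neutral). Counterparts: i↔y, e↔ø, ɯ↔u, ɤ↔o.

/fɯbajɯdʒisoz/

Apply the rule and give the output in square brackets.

[fubajudʒysoz]

/ɯ/ harmonizes with /o/ ([+round]) → [u]
/ɯ/ harmonizes with /o/ ([+round]) → [u]
/i/ harmonizes with /o/ ([+round]) → [y]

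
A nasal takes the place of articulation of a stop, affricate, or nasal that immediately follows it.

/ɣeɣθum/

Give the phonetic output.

[ɣeɣθum]

no segment meets the rule's conditions; no change.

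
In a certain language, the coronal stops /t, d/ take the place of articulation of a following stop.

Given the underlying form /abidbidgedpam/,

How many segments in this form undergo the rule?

/d/ before /b/ (labial) → [b]
/d/ before /g/ (velar) → [g]
/d/ before /p/ (labial) → [b]
3 segments change.

3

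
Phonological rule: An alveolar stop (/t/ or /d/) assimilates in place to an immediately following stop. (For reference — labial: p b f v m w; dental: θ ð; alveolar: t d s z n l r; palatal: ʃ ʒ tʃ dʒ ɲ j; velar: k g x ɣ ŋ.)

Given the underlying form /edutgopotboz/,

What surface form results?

[edukgopopboz]

/t/ before /g/ (velar) → [k]
/t/ before /b/ (labial) → [p]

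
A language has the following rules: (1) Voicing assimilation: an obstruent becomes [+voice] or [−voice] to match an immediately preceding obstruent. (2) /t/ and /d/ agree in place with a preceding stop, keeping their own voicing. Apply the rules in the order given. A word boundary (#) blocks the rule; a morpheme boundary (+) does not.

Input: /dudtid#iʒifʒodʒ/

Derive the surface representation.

[duddid#iʒifʃodʒ]

Rule 1: /t/ after /d/ (voiced) → [d]
Rule 1: /ʒ/ after /f/ (voiceless) → [ʃ]
After rule 1: duddid#iʒifʃodʒ
Rule 2: no segment meets the rule's conditions; no change.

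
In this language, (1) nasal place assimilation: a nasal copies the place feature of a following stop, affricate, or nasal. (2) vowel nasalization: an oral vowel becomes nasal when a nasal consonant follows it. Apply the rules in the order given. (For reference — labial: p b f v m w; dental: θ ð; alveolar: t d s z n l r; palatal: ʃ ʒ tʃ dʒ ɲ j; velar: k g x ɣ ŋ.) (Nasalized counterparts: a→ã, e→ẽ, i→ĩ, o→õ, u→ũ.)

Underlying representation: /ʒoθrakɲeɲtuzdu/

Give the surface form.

Rule 1: /ɲ/ before /t/ (alveolar) → [n]
After rule 1: ʒoθrakɲentuzdu
Rule 2: /e/ before nasal /n/ → [ẽ]

[ʒoθrakɲẽntuzdu]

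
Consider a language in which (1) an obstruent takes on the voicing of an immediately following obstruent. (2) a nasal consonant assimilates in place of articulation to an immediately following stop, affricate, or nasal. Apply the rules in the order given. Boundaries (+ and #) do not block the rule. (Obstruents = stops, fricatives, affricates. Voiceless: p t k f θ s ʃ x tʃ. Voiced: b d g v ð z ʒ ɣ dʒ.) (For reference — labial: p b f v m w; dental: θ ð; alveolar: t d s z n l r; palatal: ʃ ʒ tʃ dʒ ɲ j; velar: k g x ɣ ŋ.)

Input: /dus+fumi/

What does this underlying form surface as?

[dus+fumi]

Rule 1: no segment meets the rule's conditions; no change.
After rule 1: dus+fumi
Rule 2: no segment meets the rule's conditions; no change.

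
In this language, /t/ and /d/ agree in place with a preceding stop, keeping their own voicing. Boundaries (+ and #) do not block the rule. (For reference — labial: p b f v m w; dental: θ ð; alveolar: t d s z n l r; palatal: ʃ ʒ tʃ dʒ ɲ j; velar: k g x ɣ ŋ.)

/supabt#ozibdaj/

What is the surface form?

/t/ after /b/ (labial) → [p]
/d/ after /b/ (labial) → [b]

[supabp#ozibbaj]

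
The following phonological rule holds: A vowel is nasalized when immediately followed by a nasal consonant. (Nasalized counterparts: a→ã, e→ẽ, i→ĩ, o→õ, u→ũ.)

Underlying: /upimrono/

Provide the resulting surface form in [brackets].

[upĩmrõno]

/i/ before nasal /m/ → [ĩ]
/o/ before nasal /n/ → [õ]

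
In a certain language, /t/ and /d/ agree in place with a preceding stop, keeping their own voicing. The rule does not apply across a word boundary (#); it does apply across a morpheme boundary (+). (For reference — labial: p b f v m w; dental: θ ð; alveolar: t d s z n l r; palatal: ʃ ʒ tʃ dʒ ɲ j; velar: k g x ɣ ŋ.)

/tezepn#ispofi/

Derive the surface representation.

[tezepn#ispofi]

no segment meets the rule's conditions; no change.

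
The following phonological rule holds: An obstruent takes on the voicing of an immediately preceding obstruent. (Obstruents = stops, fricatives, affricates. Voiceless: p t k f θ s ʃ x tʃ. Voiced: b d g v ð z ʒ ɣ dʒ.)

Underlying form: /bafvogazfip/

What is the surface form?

[baffogazvip]

/v/ after /f/ (voiceless) → [f]
/f/ after /z/ (voiced) → [v]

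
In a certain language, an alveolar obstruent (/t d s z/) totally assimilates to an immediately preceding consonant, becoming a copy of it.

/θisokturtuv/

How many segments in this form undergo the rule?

/t/ after /k/ → [k] (total assimilation)
/t/ after /r/ → [r] (total assimilation)
2 segments change.

2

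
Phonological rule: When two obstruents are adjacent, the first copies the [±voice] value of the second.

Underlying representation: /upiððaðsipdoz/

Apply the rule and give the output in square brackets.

/ð/ before /s/ (voiceless) → [θ]
/p/ before /d/ (voiced) → [b]

[upiððaθsibdoz]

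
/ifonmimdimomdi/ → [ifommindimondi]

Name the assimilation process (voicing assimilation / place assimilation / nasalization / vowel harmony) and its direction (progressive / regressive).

place assimilation, regressive

/n/→[m] /m/→[n] /m/→[n].
Each target copies a feature from the following segment, so the direction is regressive.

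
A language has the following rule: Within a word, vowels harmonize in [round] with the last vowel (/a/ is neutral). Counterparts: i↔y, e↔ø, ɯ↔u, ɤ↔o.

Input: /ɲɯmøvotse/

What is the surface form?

[ɲɯmevɤtse]

/ø/ harmonizes with /e/ ([-round]) → [e]
/o/ harmonizes with /e/ ([-round]) → [ɤ]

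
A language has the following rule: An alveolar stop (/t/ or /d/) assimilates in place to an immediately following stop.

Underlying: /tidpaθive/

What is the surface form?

/d/ before /p/ (labial) → [b]

[tibpaθive]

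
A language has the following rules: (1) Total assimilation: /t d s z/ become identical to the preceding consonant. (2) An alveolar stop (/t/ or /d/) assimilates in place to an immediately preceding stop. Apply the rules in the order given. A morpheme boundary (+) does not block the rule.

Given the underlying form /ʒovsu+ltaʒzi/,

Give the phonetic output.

[ʒovvu+llaʒʒi]

Rule 1: /s/ after /v/ → [v] (total assimilation)
Rule 1: /t/ after /l/ → [l] (total assimilation)
Rule 1: /z/ after /ʒ/ → [ʒ] (total assimilation)
After rule 1: ʒovvu+llaʒʒi
Rule 2: no segment meets the rule's conditions; no change.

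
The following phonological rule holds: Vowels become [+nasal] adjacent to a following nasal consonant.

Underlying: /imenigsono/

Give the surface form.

[ĩmẽnigsõno]

/i/ before nasal /m/ → [ĩ]
/e/ before nasal /n/ → [ẽ]
/o/ before nasal /n/ → [õ]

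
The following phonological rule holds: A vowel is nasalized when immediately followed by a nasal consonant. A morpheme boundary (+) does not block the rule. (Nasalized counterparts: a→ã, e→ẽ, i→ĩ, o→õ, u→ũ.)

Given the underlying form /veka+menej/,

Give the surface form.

/a/ before nasal /m/ → [ã]
/e/ before nasal /n/ → [ẽ]

[vekã+mẽnej]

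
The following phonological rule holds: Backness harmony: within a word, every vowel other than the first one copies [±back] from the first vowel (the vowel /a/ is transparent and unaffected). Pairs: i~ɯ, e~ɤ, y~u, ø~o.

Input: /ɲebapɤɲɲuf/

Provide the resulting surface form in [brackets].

[ɲebapeɲɲyf]

/ɤ/ harmonizes with /e/ ([-back]) → [e]
/u/ harmonizes with /e/ ([-back]) → [y]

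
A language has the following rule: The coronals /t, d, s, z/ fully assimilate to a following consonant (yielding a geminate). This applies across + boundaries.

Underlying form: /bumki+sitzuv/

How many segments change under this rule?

/t/ before /z/ → [z] (total assimilation)
1 segment changes.

1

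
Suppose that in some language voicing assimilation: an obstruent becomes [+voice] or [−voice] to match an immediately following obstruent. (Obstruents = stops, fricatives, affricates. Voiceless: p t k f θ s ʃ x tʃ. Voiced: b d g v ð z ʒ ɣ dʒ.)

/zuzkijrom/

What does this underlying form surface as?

/z/ before /k/ (voiceless) → [s]

[zuskijrom]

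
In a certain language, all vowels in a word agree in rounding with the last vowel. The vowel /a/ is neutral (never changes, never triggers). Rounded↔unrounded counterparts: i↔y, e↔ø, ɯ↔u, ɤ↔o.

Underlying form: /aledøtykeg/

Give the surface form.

/ø/ harmonizes with /e/ ([-round]) → [e]
/y/ harmonizes with /e/ ([-round]) → [i]

[aledetikeg]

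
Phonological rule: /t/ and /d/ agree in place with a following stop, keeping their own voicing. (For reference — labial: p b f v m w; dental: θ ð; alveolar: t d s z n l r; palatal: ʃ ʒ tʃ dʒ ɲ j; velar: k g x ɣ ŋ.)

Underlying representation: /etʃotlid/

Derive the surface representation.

[etʃotlid]

no segment meets the rule's conditions; no change.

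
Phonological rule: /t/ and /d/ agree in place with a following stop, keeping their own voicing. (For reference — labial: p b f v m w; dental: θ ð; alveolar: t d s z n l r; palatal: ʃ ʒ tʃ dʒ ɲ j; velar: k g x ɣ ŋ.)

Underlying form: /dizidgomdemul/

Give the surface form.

[diziggomdemul]

/d/ before /g/ (velar) → [g]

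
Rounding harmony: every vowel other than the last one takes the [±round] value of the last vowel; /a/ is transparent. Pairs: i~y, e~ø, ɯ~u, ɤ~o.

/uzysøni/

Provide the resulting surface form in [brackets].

[ɯziseni]

/u/ harmonizes with /i/ ([-round]) → [ɯ]
/y/ harmonizes with /i/ ([-round]) → [i]
/ø/ harmonizes with /i/ ([-round]) → [e]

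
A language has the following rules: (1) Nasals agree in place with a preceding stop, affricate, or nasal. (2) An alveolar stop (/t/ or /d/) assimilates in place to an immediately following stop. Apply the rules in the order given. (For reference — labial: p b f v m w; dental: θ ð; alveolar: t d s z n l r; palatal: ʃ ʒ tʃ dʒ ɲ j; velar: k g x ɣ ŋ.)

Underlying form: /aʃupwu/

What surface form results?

[aʃupwu]

Rule 1: no segment meets the rule's conditions; no change.
After rule 1: aʃupwu
Rule 2: no segment meets the rule's conditions; no change.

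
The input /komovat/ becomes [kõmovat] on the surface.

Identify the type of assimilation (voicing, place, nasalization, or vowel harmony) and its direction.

nasalization, regressive

/o/→[õ].
Each target copies a feature from the following segment, so the direction is regressive.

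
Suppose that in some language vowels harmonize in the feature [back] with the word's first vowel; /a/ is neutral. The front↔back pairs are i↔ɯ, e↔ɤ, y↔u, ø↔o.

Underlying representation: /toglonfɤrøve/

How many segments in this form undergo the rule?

2

/ø/ harmonizes with /o/ ([+back]) → [o]
/e/ harmonizes with /o/ ([+back]) → [ɤ]
2 segments change.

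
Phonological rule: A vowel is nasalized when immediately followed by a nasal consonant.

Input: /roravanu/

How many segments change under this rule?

/a/ before nasal /n/ → [ã]
1 segment changes.

1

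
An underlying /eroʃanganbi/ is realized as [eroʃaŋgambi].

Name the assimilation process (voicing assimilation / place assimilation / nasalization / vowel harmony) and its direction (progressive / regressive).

/n/→[ŋ] /n/→[m].
Each target copies a feature from the following segment, so the direction is regressive.

place assimilation, regressive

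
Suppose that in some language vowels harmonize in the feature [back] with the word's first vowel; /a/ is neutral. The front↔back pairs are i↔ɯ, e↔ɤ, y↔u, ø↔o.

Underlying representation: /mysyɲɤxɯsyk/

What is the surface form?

/ɤ/ harmonizes with /y/ ([-back]) → [e]
/ɯ/ harmonizes with /y/ ([-back]) → [i]

[mysyɲexisyk]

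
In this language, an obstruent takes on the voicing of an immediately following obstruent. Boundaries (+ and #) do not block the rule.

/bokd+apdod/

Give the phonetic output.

[bogd+abdod]

/k/ before /d/ (voiced) → [g]
/p/ before /d/ (voiced) → [b]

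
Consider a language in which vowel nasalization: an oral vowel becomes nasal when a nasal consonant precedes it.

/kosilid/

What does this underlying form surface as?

[kosilid]

no segment meets the rule's conditions; no change.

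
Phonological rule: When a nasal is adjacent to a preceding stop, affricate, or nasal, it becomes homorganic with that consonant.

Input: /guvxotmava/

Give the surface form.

/m/ after /t/ (alveolar) → [n]

[guvxotnava]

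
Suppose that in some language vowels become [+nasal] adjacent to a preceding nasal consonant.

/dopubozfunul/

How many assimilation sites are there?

/u/ after nasal /n/ → [ũ]
1 segment changes.

1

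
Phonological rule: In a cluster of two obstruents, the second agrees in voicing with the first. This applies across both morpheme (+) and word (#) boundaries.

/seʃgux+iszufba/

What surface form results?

[seʃkux+issufpa]

/g/ after /ʃ/ (voiceless) → [k]
/z/ after /s/ (voiceless) → [s]
/b/ after /f/ (voiceless) → [p]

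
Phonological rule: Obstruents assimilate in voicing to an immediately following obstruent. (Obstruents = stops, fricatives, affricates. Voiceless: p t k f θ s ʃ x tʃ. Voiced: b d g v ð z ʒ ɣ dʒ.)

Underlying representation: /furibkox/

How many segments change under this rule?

1

/b/ before /k/ (voiceless) → [p]
1 segment changes.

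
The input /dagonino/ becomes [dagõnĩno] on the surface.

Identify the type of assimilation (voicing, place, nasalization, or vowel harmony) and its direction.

/o/→[õ] /i/→[ĩ].
Each target copies a feature from the following segment, so the direction is regressive.

nasalization, regressive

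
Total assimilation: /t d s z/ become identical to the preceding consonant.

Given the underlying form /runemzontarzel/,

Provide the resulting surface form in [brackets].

[runemmonnarrel]

/z/ after /m/ → [m] (total assimilation)
/t/ after /n/ → [n] (total assimilation)
/z/ after /r/ → [r] (total assimilation)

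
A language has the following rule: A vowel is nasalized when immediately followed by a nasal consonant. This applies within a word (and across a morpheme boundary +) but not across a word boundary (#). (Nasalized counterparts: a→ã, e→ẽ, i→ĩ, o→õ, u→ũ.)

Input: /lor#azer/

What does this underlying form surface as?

no segment meets the rule's conditions; no change.

[lor#azer]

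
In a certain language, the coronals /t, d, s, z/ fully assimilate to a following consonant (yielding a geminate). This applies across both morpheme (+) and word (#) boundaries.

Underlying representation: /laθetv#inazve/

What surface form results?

/t/ before /v/ → [v] (total assimilation)
/z/ before /v/ → [v] (total assimilation)

[laθevv#inavve]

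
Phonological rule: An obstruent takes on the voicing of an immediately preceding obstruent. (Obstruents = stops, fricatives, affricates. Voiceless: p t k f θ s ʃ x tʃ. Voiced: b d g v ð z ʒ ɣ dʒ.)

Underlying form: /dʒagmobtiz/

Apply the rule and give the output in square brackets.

/t/ after /b/ (voiced) → [d]

[dʒagmobdiz]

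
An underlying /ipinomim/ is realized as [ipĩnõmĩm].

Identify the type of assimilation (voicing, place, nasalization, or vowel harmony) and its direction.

/i/→[ĩ] /o/→[õ] /i/→[ĩ].
Each target copies a feature from the following segment, so the direction is regressive.

nasalization, regressive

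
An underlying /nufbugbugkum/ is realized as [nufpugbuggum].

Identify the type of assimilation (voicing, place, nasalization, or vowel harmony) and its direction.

/b/→[p] /k/→[g].
Each target copies a feature from the preceding segment, so the direction is progressive.

voicing assimilation, progressive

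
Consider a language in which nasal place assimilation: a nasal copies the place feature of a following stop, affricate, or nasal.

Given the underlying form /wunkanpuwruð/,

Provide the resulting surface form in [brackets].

/n/ before /k/ (velar) → [ŋ]
/n/ before /p/ (labial) → [m]

[wuŋkampuwruð]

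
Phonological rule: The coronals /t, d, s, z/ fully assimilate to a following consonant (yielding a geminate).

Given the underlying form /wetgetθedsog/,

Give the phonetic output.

/t/ before /g/ → [g] (total assimilation)
/t/ before /θ/ → [θ] (total assimilation)
/d/ before /s/ → [s] (total assimilation)

[weggeθθessog]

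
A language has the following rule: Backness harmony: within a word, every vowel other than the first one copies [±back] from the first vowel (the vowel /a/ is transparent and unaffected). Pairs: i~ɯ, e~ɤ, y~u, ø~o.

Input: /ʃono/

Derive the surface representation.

no segment meets the rule's conditions; no change.

[ʃono]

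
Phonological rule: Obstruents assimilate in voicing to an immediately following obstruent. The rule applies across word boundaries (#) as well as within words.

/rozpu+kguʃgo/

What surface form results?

[rospu+gguʒgo]

/z/ before /p/ (voiceless) → [s]
/k/ before /g/ (voiced) → [g]
/ʃ/ before /g/ (voiced) → [ʒ]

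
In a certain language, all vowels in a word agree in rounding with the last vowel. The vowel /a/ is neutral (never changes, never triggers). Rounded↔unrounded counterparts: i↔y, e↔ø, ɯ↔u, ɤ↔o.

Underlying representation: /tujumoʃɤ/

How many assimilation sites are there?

/u/ harmonizes with /ɤ/ ([-round]) → [ɯ]
/u/ harmonizes with /ɤ/ ([-round]) → [ɯ]
/o/ harmonizes with /ɤ/ ([-round]) → [ɤ]
3 segments change.

3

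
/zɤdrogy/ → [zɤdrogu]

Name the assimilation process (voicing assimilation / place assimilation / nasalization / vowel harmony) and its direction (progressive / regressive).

vowel harmony, progressive

/y/→[u].
Vowels agree with the first vowel, so the harmony is progressive.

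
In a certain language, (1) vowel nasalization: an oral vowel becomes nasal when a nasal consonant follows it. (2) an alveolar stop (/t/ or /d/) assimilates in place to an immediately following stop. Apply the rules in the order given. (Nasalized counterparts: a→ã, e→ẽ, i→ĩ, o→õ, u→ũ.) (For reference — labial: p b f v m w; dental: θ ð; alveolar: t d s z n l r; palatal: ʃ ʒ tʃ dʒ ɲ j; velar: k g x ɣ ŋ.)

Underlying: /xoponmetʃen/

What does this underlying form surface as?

[xopõnmetʃẽn]

Rule 1: /o/ before nasal /n/ → [õ]
Rule 1: /e/ before nasal /n/ → [ẽ]
After rule 1: xopõnmetʃẽn
Rule 2: no segment meets the rule's conditions; no change.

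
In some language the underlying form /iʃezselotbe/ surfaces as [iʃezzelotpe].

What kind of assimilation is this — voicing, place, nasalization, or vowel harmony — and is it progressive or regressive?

/s/→[z] /b/→[p].
Each target copies a feature from the preceding segment, so the direction is progressive.

voicing assimilation, progressive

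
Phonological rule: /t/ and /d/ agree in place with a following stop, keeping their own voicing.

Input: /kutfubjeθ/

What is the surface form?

[kutfubjeθ]

no segment meets the rule's conditions; no change.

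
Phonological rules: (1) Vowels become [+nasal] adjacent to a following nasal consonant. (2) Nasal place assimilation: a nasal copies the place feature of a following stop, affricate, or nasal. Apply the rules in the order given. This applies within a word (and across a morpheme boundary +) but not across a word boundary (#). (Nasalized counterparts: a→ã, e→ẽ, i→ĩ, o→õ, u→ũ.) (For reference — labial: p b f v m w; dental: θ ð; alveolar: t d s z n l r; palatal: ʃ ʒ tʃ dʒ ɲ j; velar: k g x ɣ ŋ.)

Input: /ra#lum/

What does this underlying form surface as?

Rule 1: /u/ before nasal /m/ → [ũ]
After rule 1: ra#lũm
Rule 2: no segment meets the rule's conditions; no change.

[ra#lũm]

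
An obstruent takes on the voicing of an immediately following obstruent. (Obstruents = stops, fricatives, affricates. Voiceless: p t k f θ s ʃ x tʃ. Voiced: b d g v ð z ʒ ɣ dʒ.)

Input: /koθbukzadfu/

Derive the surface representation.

/θ/ before /b/ (voiced) → [ð]
/k/ before /z/ (voiced) → [g]
/d/ before /f/ (voiceless) → [t]

[koðbugzatfu]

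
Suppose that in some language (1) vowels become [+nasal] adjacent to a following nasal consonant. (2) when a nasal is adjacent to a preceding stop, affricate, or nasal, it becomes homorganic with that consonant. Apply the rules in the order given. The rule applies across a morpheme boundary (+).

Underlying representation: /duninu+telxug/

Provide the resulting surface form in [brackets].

Rule 1: /u/ before nasal /n/ → [ũ]
Rule 1: /i/ before nasal /n/ → [ĩ]
After rule 1: dũnĩnu+telxug
Rule 2: no segment meets the rule's conditions; no change.

[dũnĩnu+telxug]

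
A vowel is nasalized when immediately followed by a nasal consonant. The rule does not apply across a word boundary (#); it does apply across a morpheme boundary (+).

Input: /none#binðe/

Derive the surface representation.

/o/ before nasal /n/ → [õ]
/i/ before nasal /n/ → [ĩ]

[nõne#bĩnðe]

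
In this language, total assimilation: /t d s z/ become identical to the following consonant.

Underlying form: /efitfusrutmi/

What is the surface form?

/t/ before /f/ → [f] (total assimilation)
/s/ before /r/ → [r] (total assimilation)
/t/ before /m/ → [m] (total assimilation)

[efiffurrummi]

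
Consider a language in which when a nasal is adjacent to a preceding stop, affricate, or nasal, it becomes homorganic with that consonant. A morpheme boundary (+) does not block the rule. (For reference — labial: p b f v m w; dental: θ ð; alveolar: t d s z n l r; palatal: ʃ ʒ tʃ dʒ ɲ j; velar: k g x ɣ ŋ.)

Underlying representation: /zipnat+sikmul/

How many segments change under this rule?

/n/ after /p/ (labial) → [m]
/m/ after /k/ (velar) → [ŋ]
2 segments change.

2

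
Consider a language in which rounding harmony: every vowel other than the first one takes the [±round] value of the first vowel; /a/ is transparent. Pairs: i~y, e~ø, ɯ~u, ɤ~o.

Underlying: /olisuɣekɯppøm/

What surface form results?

/i/ harmonizes with /o/ ([+round]) → [y]
/e/ harmonizes with /o/ ([+round]) → [ø]
/ɯ/ harmonizes with /o/ ([+round]) → [u]

[olysuɣøkuppøm]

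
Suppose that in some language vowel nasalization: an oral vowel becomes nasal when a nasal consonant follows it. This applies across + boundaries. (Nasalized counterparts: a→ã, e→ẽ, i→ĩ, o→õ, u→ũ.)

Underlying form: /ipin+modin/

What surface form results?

/i/ before nasal /n/ → [ĩ]
/i/ before nasal /n/ → [ĩ]

[ipĩn+modĩn]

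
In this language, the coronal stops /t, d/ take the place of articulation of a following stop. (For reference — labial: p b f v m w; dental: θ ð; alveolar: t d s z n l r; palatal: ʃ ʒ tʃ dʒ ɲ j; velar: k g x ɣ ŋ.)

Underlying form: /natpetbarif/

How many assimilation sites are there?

2

/t/ before /p/ (labial) → [p]
/t/ before /b/ (labial) → [p]
2 segments change.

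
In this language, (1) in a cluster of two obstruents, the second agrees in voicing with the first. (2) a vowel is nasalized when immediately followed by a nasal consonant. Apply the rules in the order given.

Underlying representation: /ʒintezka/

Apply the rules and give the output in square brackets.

[ʒĩntezga]

Rule 1: /k/ after /z/ (voiced) → [g]
After rule 1: ʒintezga
Rule 2: /i/ before nasal /n/ → [ĩ]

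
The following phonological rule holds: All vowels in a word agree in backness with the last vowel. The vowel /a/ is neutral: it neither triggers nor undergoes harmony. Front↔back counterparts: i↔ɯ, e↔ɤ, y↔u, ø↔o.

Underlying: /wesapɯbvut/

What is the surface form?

[wɤsapɯbvut]

/e/ harmonizes with /u/ ([+back]) → [ɤ]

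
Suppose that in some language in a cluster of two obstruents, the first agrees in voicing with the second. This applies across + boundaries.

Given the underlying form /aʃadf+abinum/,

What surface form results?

[aʃatf+abinum]

/d/ before /f/ (voiceless) → [t]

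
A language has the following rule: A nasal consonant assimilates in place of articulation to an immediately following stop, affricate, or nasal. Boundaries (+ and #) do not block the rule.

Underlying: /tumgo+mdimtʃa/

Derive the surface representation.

/m/ before /g/ (velar) → [ŋ]
/m/ before /d/ (alveolar) → [n]
/m/ before /tʃ/ (palatal) → [ɲ]

[tuŋgo+ndiɲtʃa]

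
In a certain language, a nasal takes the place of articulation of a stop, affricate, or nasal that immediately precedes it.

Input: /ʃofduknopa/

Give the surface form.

/n/ after /k/ (velar) → [ŋ]

[ʃofdukŋopa]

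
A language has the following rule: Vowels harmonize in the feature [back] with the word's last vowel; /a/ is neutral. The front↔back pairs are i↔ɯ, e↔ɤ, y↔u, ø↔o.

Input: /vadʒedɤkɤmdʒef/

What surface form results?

[vadʒedekemdʒef]

/ɤ/ harmonizes with /e/ ([-back]) → [e]
/ɤ/ harmonizes with /e/ ([-back]) → [e]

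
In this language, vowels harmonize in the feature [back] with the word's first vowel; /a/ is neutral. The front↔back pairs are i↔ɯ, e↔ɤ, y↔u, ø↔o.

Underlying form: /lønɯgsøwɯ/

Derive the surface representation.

/ɯ/ harmonizes with /ø/ ([-back]) → [i]
/ɯ/ harmonizes with /ø/ ([-back]) → [i]

[lønigsøwi]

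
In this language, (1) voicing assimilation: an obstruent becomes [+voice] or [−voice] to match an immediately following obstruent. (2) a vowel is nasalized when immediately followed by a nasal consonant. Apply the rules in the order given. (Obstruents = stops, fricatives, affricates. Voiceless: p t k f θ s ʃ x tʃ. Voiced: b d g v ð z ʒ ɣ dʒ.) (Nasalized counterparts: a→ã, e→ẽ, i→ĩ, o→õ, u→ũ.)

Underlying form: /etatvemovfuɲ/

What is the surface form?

Rule 1: /t/ before /v/ (voiced) → [d]
Rule 1: /v/ before /f/ (voiceless) → [f]
After rule 1: etadvemoffuɲ
Rule 2: /e/ before nasal /m/ → [ẽ]
Rule 2: /u/ before nasal /ɲ/ → [ũ]

[etadvẽmoffũɲ]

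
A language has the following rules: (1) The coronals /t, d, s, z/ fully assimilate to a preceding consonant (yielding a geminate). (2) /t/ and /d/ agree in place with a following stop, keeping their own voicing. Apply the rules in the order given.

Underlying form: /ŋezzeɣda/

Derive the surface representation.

Rule 1: /d/ after /ɣ/ → [ɣ] (total assimilation)
After rule 1: ŋezzeɣɣa
Rule 2: no segment meets the rule's conditions; no change.

[ŋezzeɣɣa]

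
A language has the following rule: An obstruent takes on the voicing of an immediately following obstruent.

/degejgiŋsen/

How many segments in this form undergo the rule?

0

No segment meets the rule's conditions.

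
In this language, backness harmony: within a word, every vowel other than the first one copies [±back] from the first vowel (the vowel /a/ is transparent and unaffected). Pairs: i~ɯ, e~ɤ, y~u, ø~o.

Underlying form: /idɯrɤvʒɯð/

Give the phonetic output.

[idirevʒið]

/ɯ/ harmonizes with /i/ ([-back]) → [i]
/ɤ/ harmonizes with /i/ ([-back]) → [e]
/ɯ/ harmonizes with /i/ ([-back]) → [i]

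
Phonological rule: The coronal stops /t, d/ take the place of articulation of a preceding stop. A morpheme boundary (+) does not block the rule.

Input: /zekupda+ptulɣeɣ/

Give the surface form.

[zekupba+ppulɣeɣ]

/d/ after /p/ (labial) → [b]
/t/ after /p/ (labial) → [p]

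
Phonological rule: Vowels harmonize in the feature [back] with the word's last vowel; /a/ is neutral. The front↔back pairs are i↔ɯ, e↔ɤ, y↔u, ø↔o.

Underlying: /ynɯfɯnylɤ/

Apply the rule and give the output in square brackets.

/y/ harmonizes with /ɤ/ ([+back]) → [u]
/y/ harmonizes with /ɤ/ ([+back]) → [u]

[unɯfɯnulɤ]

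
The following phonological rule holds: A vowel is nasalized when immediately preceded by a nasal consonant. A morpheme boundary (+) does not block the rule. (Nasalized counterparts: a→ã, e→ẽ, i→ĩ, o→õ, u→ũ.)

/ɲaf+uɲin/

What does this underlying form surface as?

[ɲãf+uɲĩn]

/a/ after nasal /ɲ/ → [ã]
/i/ after nasal /ɲ/ → [ĩ]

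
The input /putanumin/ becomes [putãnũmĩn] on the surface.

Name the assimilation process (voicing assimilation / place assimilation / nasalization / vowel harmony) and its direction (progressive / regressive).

/a/→[ã] /u/→[ũ] /i/→[ĩ].
Each target copies a feature from the following segment, so the direction is regressive.

nasalization, regressive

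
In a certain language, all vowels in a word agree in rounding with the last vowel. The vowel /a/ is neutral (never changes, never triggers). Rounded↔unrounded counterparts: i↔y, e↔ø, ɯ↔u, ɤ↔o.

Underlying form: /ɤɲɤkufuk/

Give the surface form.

/ɤ/ harmonizes with /u/ ([+round]) → [o]
/ɤ/ harmonizes with /u/ ([+round]) → [o]

[oɲokufuk]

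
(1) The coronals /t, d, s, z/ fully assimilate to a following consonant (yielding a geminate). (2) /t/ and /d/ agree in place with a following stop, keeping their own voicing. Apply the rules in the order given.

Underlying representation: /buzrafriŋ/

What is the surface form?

Rule 1: /z/ before /r/ → [r] (total assimilation)
After rule 1: burrafriŋ
Rule 2: no segment meets the rule's conditions; no change.

[burrafriŋ]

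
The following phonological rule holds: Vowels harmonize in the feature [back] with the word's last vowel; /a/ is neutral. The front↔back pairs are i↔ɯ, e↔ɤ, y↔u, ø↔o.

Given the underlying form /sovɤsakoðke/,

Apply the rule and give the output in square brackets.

[søvesakøðke]

/o/ harmonizes with /e/ ([-back]) → [ø]
/ɤ/ harmonizes with /e/ ([-back]) → [e]
/o/ harmonizes with /e/ ([-back]) → [ø]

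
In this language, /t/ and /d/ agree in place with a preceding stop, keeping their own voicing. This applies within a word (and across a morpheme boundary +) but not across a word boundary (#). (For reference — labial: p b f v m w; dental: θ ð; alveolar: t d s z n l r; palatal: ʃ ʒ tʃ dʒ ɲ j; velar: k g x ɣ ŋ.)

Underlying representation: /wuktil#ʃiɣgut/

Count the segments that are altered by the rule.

/t/ after /k/ (velar) → [k]
1 segment changes.

1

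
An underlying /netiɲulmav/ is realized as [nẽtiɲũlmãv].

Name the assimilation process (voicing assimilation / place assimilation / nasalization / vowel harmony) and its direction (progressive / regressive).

nasalization, progressive

/e/→[ẽ] /u/→[ũ] /a/→[ã].
Each target copies a feature from the preceding segment, so the direction is progressive.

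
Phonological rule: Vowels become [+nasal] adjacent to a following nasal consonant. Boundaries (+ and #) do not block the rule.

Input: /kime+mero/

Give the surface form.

/i/ before nasal /m/ → [ĩ]
/e/ before nasal /m/ → [ẽ]

[kĩmẽ+mero]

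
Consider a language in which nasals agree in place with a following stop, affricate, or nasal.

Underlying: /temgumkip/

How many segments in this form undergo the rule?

/m/ before /g/ (velar) → [ŋ]
/m/ before /k/ (velar) → [ŋ]
2 segments change.

2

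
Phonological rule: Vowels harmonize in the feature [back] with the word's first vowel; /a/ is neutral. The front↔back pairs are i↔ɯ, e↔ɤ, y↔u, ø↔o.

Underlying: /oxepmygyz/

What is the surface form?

[oxɤpmuguz]

/e/ harmonizes with /o/ ([+back]) → [ɤ]
/y/ harmonizes with /o/ ([+back]) → [u]
/y/ harmonizes with /o/ ([+back]) → [u]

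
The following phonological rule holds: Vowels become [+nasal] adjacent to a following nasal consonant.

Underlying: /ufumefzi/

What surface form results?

[ufũmefzi]

/u/ before nasal /m/ → [ũ]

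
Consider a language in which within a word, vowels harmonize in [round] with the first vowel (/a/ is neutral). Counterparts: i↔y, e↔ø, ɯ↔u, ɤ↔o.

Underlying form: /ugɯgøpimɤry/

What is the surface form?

[ugugøpymory]

/ɯ/ harmonizes with /u/ ([+round]) → [u]
/i/ harmonizes with /u/ ([+round]) → [y]
/ɤ/ harmonizes with /u/ ([+round]) → [o]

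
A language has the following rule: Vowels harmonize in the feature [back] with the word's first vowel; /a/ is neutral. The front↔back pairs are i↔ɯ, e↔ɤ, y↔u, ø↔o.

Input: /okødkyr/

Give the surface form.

[okodkur]

/ø/ harmonizes with /o/ ([+back]) → [o]
/y/ harmonizes with /o/ ([+back]) → [u]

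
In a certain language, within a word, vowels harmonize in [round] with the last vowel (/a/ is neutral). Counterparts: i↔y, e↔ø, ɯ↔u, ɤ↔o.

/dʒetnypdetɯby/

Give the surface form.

[dʒøtnypdøtuby]

/e/ harmonizes with /y/ ([+round]) → [ø]
/e/ harmonizes with /y/ ([+round]) → [ø]
/ɯ/ harmonizes with /y/ ([+round]) → [u]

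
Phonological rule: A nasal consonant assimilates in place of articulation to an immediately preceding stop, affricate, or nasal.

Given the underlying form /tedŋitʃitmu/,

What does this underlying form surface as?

[tednitʃitnu]

/ŋ/ after /d/ (alveolar) → [n]
/m/ after /t/ (alveolar) → [n]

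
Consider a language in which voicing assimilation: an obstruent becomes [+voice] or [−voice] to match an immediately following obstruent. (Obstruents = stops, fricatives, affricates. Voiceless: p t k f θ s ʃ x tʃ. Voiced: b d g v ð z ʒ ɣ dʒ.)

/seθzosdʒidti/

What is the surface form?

/θ/ before /z/ (voiced) → [ð]
/s/ before /dʒ/ (voiced) → [z]
/d/ before /t/ (voiceless) → [t]

[seðzozdʒitti]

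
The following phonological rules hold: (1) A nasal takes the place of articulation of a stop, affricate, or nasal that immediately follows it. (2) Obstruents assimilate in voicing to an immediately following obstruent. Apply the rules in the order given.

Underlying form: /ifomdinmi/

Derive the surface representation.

Rule 1: /m/ before /d/ (alveolar) → [n]
Rule 1: /n/ before /m/ (labial) → [m]
After rule 1: ifondimmi
Rule 2: no segment meets the rule's conditions; no change.

[ifondimmi]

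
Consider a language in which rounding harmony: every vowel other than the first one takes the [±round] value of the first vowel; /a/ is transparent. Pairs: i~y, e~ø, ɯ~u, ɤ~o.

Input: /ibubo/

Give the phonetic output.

[ibɯbɤ]

/u/ harmonizes with /i/ ([-round]) → [ɯ]
/o/ harmonizes with /i/ ([-round]) → [ɤ]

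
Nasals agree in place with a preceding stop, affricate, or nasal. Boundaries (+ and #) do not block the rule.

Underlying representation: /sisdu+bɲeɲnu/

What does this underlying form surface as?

/ɲ/ after /b/ (labial) → [m]
/n/ after /ɲ/ (palatal) → [ɲ]

[sisdu+bmeɲɲu]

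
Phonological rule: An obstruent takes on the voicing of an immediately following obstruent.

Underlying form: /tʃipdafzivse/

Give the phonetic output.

[tʃibdavzifse]

/p/ before /d/ (voiced) → [b]
/f/ before /z/ (voiced) → [v]
/v/ before /s/ (voiceless) → [f]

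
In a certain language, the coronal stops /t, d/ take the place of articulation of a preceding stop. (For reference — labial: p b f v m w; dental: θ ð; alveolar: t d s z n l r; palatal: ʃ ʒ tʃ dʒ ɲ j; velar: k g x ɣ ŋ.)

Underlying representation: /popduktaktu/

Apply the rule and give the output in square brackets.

[popbukkakku]

/d/ after /p/ (labial) → [b]
/t/ after /k/ (velar) → [k]
/t/ after /k/ (velar) → [k]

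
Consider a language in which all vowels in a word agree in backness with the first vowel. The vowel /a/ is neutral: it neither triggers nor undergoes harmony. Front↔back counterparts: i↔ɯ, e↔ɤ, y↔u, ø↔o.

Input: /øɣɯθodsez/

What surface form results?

[øɣiθødsez]

/ɯ/ harmonizes with /ø/ ([-back]) → [i]
/o/ harmonizes with /ø/ ([-back]) → [ø]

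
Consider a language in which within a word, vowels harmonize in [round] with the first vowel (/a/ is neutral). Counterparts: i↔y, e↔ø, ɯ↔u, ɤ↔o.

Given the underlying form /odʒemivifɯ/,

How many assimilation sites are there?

/e/ harmonizes with /o/ ([+round]) → [ø]
/i/ harmonizes with /o/ ([+round]) → [y]
/i/ harmonizes with /o/ ([+round]) → [y]
/ɯ/ harmonizes with /o/ ([+round]) → [u]
4 segments change.

4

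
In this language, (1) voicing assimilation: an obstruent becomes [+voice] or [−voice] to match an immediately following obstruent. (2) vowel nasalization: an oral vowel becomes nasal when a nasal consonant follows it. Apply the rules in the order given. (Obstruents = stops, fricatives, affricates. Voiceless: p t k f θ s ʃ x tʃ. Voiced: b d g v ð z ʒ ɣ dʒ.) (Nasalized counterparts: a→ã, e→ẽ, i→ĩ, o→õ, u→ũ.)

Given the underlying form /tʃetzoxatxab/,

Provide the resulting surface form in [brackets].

[tʃedzoxatxab]

Rule 1: /t/ before /z/ (voiced) → [d]
After rule 1: tʃedzoxatxab
Rule 2: no segment meets the rule's conditions; no change.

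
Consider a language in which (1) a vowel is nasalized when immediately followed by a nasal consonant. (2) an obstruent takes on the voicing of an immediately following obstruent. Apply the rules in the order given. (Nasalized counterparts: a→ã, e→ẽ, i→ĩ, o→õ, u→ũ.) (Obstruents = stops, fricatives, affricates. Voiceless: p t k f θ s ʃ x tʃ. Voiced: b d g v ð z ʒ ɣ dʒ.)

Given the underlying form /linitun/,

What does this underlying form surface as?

Rule 1: /i/ before nasal /n/ → [ĩ]
Rule 1: /u/ before nasal /n/ → [ũ]
After rule 1: lĩnitũn
Rule 2: no segment meets the rule's conditions; no change.

[lĩnitũn]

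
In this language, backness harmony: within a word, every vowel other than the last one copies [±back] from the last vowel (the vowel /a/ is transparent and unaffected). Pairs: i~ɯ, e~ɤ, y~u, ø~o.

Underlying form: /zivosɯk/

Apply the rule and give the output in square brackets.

[zɯvosɯk]

/i/ harmonizes with /ɯ/ ([+back]) → [ɯ]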